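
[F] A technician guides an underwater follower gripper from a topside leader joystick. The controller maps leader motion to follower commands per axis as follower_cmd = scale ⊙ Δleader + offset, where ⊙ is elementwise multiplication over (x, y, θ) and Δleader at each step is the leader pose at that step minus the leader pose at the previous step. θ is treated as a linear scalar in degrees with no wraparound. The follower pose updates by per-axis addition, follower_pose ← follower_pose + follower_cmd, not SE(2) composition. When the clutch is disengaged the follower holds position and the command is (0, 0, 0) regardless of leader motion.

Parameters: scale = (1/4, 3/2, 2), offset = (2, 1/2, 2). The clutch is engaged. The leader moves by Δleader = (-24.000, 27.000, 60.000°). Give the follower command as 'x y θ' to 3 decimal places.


-4.000 41.000 122.000

axis x: 1/4·-24.000 + 2 = -4.000
axis y: 3/2·27.000 + 1/2 = 41.000
axis θ: 2·60.000 + 2 = 122.000


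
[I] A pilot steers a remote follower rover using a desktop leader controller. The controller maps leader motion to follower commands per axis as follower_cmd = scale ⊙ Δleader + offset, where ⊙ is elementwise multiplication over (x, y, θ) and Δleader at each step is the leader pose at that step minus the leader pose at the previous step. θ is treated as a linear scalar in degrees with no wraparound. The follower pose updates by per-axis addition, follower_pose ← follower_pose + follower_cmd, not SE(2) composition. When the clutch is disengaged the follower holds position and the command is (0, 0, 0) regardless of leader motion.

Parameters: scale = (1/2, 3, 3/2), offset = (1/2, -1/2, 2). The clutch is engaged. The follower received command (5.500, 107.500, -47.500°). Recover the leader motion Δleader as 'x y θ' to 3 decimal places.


axis x: (5.500 − 1/2) / (1/2) = 10.000
axis y: (107.500 − -1/2) / (3) = 36.000
axis θ: (-47.500 − 2) / (3/2) = -33.000

10.000 36.000 -33.000


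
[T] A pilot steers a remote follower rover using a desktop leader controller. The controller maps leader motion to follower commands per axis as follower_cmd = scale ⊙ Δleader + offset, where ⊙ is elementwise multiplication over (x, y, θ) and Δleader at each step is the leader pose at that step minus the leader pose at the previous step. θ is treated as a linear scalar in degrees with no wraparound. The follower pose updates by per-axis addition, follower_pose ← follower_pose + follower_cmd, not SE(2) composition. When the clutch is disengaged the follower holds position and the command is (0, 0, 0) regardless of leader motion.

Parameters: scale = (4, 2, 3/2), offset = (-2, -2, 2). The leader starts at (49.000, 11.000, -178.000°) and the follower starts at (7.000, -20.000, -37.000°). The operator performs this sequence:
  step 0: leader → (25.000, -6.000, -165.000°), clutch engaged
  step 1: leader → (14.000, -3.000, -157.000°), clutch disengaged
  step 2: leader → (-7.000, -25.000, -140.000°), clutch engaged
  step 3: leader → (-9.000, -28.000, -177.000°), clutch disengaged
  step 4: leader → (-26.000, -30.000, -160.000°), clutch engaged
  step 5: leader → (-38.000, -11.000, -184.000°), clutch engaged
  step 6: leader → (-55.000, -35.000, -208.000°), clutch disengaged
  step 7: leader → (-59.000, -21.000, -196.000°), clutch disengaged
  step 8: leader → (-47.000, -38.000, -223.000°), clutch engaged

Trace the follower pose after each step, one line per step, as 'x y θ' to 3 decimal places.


step 0: Δleader=(-24.000, -17.000, 13.000°), engaged; cmd=(-98.000, -36.000, 21.500°) → follower=(-91.000, -56.000, -15.500°)
step 1: Δleader=(-11.000, 3.000, 8.000°), disengaged; cmd=(0,0,0) → follower holds at (-91.000, -56.000, -15.500°)
step 2: Δleader=(-21.000, -22.000, 17.000°), engaged; cmd=(-86.000, -46.000, 27.500°) → follower=(-177.000, -102.000, 12.000°)
step 3: Δleader=(-2.000, -3.000, -37.000°), disengaged; cmd=(0,0,0) → follower holds at (-177.000, -102.000, 12.000°)
step 4: Δleader=(-17.000, -2.000, 17.000°), engaged; cmd=(-70.000, -6.000, 27.500°) → follower=(-247.000, -108.000, 39.500°)
step 5: Δleader=(-12.000, 19.000, -24.000°), engaged; cmd=(-50.000, 36.000, -34.000°) → follower=(-297.000, -72.000, 5.500°)
step 6: Δleader=(-17.000, -24.000, -24.000°), disengaged; cmd=(0,0,0) → follower holds at (-297.000, -72.000, 5.500°)
step 7: Δleader=(-4.000, 14.000, 12.000°), disengaged; cmd=(0,0,0) → follower holds at (-297.000, -72.000, 5.500°)
step 8: Δleader=(12.000, -17.000, -27.000°), engaged; cmd=(46.000, -36.000, -38.500°) → follower=(-251.000, -108.000, -33.000°)

-91.000 -56.000 -15.500
-91.000 -56.000 -15.500
-177.000 -102.000 12.000
-177.000 -102.000 12.000
-247.000 -108.000 39.500
-297.000 -72.000 5.500
-297.000 -72.000 5.500
-297.000 -72.000 5.500
-251.000 -108.000 -33.000


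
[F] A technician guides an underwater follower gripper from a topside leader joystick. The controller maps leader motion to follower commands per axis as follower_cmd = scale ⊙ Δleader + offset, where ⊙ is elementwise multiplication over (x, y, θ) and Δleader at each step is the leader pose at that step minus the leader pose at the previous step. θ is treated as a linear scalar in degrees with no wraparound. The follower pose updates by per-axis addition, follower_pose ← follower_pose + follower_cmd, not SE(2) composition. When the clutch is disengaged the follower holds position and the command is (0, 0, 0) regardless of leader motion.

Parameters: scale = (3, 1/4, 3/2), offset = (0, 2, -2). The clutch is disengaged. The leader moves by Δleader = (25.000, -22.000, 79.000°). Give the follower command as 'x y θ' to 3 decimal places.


0.000 0.000 0.000

clutch disengaged → follower holds; cmd = (0, 0, 0)


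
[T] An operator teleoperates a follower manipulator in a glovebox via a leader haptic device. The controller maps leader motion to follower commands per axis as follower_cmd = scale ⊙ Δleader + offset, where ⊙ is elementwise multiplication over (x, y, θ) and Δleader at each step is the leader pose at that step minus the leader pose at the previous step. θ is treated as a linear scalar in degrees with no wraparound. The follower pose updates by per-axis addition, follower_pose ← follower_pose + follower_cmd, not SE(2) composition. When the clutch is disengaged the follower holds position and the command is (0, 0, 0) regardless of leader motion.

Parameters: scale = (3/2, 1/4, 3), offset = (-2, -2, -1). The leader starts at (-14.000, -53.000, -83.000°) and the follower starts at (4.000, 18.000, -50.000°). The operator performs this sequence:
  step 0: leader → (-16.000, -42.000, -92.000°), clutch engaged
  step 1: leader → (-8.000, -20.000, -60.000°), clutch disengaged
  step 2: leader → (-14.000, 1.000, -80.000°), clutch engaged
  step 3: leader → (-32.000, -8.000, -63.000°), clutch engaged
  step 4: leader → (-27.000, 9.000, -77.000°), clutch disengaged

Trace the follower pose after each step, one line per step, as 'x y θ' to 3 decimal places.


step 0: Δleader=(-2.000, 11.000, -9.000°), engaged; cmd=(-5.000, 0.750, -28.000°) → follower=(-1.000, 18.750, -78.000°)
step 1: Δleader=(8.000, 22.000, 32.000°), disengaged; cmd=(0,0,0) → follower holds at (-1.000, 18.750, -78.000°)
step 2: Δleader=(-6.000, 21.000, -20.000°), engaged; cmd=(-11.000, 3.250, -61.000°) → follower=(-12.000, 22.000, -139.000°)
step 3: Δleader=(-18.000, -9.000, 17.000°), engaged; cmd=(-29.000, -4.250, 50.000°) → follower=(-41.000, 17.750, -89.000°)
step 4: Δleader=(5.000, 17.000, -14.000°), disengaged; cmd=(0,0,0) → follower holds at (-41.000, 17.750, -89.000°)

-1.000 18.750 -78.000
-1.000 18.750 -78.000
-12.000 22.000 -139.000
-41.000 17.750 -89.000
-41.000 17.750 -89.000


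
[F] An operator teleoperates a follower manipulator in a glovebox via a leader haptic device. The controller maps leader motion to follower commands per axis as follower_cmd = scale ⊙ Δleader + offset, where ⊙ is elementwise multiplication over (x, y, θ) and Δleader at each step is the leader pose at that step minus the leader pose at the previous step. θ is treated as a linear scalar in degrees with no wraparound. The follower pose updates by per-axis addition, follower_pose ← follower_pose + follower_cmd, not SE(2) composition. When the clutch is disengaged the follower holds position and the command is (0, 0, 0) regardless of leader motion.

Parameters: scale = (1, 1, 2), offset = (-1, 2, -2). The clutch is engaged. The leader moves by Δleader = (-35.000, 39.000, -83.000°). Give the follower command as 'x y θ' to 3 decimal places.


-36.000 41.000 -168.000

axis x: 1·-35.000 + -1 = -36.000
axis y: 1·39.000 + 2 = 41.000
axis θ: 2·-83.000 + -2 = -168.000


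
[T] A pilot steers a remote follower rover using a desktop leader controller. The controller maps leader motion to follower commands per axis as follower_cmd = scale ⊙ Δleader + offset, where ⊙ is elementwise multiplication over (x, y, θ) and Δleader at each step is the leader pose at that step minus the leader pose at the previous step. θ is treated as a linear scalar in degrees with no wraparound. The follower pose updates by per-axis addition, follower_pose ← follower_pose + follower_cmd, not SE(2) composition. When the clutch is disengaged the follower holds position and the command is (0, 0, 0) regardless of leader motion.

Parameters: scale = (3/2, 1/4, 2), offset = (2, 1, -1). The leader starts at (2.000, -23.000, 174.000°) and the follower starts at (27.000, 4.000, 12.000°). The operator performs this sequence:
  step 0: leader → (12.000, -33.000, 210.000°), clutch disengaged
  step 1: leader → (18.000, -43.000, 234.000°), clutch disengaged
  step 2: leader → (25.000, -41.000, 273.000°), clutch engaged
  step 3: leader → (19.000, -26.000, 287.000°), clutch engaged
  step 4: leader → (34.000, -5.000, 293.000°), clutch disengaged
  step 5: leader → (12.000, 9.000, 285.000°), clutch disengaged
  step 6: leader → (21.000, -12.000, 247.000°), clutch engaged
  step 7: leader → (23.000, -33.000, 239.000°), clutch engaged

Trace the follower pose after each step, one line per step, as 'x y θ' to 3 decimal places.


step 0: Δleader=(10.000, -10.000, 36.000°), disengaged; cmd=(0,0,0) → follower holds at (27.000, 4.000, 12.000°)
step 1: Δleader=(6.000, -10.000, 24.000°), disengaged; cmd=(0,0,0) → follower holds at (27.000, 4.000, 12.000°)
step 2: Δleader=(7.000, 2.000, 39.000°), engaged; cmd=(12.500, 1.500, 77.000°) → follower=(39.500, 5.500, 89.000°)
step 3: Δleader=(-6.000, 15.000, 14.000°), engaged; cmd=(-7.000, 4.750, 27.000°) → follower=(32.500, 10.250, 116.000°)
step 4: Δleader=(15.000, 21.000, 6.000°), disengaged; cmd=(0,0,0) → follower holds at (32.500, 10.250, 116.000°)
step 5: Δleader=(-22.000, 14.000, -8.000°), disengaged; cmd=(0,0,0) → follower holds at (32.500, 10.250, 116.000°)
step 6: Δleader=(9.000, -21.000, -38.000°), engaged; cmd=(15.500, -4.250, -77.000°) → follower=(48.000, 6.000, 39.000°)
step 7: Δleader=(2.000, -21.000, -8.000°), engaged; cmd=(5.000, -4.250, -17.000°) → follower=(53.000, 1.750, 22.000°)

27.000 4.000 12.000
27.000 4.000 12.000
39.500 5.500 89.000
32.500 10.250 116.000
32.500 10.250 116.000
32.500 10.250 116.000
48.000 6.000 39.000
53.000 1.750 22.000


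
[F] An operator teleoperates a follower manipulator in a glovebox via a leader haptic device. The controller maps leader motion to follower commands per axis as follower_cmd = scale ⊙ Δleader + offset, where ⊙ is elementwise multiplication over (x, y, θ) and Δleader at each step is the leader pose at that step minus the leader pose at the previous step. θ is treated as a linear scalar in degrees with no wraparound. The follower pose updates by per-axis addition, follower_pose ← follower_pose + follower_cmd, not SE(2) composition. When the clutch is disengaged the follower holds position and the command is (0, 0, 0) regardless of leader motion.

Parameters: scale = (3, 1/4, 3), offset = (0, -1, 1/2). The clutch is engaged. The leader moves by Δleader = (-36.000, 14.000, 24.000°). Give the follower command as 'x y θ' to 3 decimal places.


-108.000 2.500 72.500

axis x: 3·-36.000 + 0 = -108.000
axis y: 1/4·14.000 + -1 = 2.500
axis θ: 3·24.000 + 1/2 = 72.500


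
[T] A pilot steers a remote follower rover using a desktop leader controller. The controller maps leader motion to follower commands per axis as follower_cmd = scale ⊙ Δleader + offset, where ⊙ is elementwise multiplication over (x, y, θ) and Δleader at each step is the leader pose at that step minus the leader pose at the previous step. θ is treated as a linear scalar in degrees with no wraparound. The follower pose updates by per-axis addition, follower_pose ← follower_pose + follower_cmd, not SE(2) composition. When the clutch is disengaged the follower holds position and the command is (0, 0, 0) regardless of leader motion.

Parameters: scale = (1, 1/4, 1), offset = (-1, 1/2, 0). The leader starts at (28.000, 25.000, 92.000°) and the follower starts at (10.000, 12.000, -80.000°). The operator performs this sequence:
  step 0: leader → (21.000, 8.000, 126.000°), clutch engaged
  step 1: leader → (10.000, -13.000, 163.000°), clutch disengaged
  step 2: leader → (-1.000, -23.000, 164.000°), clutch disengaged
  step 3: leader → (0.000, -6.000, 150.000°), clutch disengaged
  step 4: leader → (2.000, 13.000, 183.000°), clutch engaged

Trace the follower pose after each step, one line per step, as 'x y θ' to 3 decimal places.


2.000 8.250 -46.000
2.000 8.250 -46.000
2.000 8.250 -46.000
2.000 8.250 -46.000
3.000 13.500 -13.000

step 0: Δleader=(-7.000, -17.000, 34.000°), engaged; cmd=(-8.000, -3.750, 34.000°) → follower=(2.000, 8.250, -46.000°)
step 1: Δleader=(-11.000, -21.000, 37.000°), disengaged; cmd=(0,0,0) → follower holds at (2.000, 8.250, -46.000°)
step 2: Δleader=(-11.000, -10.000, 1.000°), disengaged; cmd=(0,0,0) → follower holds at (2.000, 8.250, -46.000°)
step 3: Δleader=(1.000, 17.000, -14.000°), disengaged; cmd=(0,0,0) → follower holds at (2.000, 8.250, -46.000°)
step 4: Δleader=(2.000, 19.000, 33.000°), engaged; cmd=(1.000, 5.250, 33.000°) → follower=(3.000, 13.500, -13.000°)


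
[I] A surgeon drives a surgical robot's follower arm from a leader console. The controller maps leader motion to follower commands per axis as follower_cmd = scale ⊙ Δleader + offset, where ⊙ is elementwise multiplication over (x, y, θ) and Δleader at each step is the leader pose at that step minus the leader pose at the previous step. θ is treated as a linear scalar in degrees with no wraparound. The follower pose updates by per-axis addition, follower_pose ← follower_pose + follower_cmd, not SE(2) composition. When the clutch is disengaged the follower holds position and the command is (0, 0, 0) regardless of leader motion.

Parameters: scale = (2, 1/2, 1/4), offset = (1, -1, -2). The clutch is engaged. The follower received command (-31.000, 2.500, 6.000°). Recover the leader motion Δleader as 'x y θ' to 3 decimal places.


axis x: (-31.000 − 1) / (2) = -16.000
axis y: (2.500 − -1) / (1/2) = 7.000
axis θ: (6.000 − -2) / (1/4) = 32.000

-16.000 7.000 32.000


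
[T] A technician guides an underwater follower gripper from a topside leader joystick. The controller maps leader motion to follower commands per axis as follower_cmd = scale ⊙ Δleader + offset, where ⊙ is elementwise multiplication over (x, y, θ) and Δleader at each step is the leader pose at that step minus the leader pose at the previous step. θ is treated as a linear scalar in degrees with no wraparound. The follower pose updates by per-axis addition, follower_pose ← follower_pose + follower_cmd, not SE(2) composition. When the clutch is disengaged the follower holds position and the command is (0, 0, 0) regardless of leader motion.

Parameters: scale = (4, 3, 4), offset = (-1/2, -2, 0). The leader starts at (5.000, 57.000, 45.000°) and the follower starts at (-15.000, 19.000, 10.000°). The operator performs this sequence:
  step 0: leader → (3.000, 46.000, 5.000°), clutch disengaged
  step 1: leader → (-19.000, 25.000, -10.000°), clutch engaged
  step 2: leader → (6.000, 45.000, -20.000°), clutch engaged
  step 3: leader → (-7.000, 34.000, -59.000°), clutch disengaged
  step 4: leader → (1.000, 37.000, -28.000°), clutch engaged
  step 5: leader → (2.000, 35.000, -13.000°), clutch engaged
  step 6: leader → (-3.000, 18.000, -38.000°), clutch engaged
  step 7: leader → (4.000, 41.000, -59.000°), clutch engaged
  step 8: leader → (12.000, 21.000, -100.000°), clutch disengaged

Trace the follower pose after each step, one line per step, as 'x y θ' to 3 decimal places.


-15.000 19.000 10.000
-103.500 -46.000 -50.000
-4.000 12.000 -90.000
-4.000 12.000 -90.000
27.500 19.000 34.000
31.000 11.000 94.000
10.500 -42.000 -6.000
38.000 25.000 -90.000
38.000 25.000 -90.000

step 0: Δleader=(-2.000, -11.000, -40.000°), disengaged; cmd=(0,0,0) → follower holds at (-15.000, 19.000, 10.000°)
step 1: Δleader=(-22.000, -21.000, -15.000°), engaged; cmd=(-88.500, -65.000, -60.000°) → follower=(-103.500, -46.000, -50.000°)
step 2: Δleader=(25.000, 20.000, -10.000°), engaged; cmd=(99.500, 58.000, -40.000°) → follower=(-4.000, 12.000, -90.000°)
step 3: Δleader=(-13.000, -11.000, -39.000°), disengaged; cmd=(0,0,0) → follower holds at (-4.000, 12.000, -90.000°)
step 4: Δleader=(8.000, 3.000, 31.000°), engaged; cmd=(31.500, 7.000, 124.000°) → follower=(27.500, 19.000, 34.000°)
step 5: Δleader=(1.000, -2.000, 15.000°), engaged; cmd=(3.500, -8.000, 60.000°) → follower=(31.000, 11.000, 94.000°)
step 6: Δleader=(-5.000, -17.000, -25.000°), engaged; cmd=(-20.500, -53.000, -100.000°) → follower=(10.500, -42.000, -6.000°)
step 7: Δleader=(7.000, 23.000, -21.000°), engaged; cmd=(27.500, 67.000, -84.000°) → follower=(38.000, 25.000, -90.000°)
step 8: Δleader=(8.000, -20.000, -41.000°), disengaged; cmd=(0,0,0) → follower holds at (38.000, 25.000, -90.000°)


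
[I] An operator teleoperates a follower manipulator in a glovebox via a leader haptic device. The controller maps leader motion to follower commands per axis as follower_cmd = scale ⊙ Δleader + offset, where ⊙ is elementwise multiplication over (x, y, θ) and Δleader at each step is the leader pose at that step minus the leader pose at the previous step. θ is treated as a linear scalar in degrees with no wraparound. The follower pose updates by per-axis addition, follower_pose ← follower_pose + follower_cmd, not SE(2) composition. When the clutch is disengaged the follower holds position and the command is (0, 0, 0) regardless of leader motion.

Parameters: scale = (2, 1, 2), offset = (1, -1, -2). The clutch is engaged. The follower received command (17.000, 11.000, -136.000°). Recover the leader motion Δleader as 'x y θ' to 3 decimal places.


axis x: (17.000 − 1) / (2) = 8.000
axis y: (11.000 − -1) / (1) = 12.000
axis θ: (-136.000 − -2) / (2) = -67.000

8.000 12.000 -67.000


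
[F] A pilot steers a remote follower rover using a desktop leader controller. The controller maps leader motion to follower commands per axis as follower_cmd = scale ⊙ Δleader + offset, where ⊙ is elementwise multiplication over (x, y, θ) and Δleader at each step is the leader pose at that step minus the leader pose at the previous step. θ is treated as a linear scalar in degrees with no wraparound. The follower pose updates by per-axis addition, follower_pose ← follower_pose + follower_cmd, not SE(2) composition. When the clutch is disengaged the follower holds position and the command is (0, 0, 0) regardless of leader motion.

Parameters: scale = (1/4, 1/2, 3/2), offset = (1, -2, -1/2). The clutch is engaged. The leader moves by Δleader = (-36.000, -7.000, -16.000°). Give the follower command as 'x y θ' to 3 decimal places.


axis x: 1/4·-36.000 + 1 = -8.000
axis y: 1/2·-7.000 + -2 = -5.500
axis θ: 3/2·-16.000 + -1/2 = -24.500

-8.000 -5.500 -24.500


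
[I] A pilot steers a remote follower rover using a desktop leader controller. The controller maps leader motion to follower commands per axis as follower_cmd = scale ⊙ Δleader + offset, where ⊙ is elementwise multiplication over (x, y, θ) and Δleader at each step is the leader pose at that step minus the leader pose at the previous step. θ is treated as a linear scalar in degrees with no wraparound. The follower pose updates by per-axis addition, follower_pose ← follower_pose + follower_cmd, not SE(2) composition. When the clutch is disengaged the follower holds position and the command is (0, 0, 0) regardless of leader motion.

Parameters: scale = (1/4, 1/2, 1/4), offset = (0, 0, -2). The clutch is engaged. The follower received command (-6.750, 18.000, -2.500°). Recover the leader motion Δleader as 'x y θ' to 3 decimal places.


-27.000 36.000 -2.000

axis x: (-6.750 − 0) / (1/4) = -27.000
axis y: (18.000 − 0) / (1/2) = 36.000
axis θ: (-2.500 − -2) / (1/4) = -2.000


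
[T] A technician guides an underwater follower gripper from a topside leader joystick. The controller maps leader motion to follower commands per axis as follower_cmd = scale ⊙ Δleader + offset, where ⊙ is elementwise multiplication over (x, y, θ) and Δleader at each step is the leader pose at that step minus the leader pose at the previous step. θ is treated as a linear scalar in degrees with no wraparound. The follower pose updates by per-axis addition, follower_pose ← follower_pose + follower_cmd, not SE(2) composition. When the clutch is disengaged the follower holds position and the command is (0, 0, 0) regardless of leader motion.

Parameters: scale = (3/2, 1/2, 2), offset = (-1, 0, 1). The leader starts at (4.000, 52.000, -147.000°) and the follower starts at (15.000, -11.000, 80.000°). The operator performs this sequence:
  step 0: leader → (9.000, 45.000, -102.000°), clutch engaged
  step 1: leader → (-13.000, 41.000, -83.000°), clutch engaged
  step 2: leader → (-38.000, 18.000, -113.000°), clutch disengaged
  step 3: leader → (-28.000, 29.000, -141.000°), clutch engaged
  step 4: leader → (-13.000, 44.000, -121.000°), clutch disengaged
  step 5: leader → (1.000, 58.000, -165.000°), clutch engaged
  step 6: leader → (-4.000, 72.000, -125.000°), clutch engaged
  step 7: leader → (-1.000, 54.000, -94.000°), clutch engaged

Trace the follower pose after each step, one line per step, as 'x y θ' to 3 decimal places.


21.500 -14.500 171.000
-12.500 -16.500 210.000
-12.500 -16.500 210.000
1.500 -11.000 155.000
1.500 -11.000 155.000
21.500 -4.000 68.000
13.000 3.000 149.000
16.500 -6.000 212.000

step 0: Δleader=(5.000, -7.000, 45.000°), engaged; cmd=(6.500, -3.500, 91.000°) → follower=(21.500, -14.500, 171.000°)
step 1: Δleader=(-22.000, -4.000, 19.000°), engaged; cmd=(-34.000, -2.000, 39.000°) → follower=(-12.500, -16.500, 210.000°)
step 2: Δleader=(-25.000, -23.000, -30.000°), disengaged; cmd=(0,0,0) → follower holds at (-12.500, -16.500, 210.000°)
step 3: Δleader=(10.000, 11.000, -28.000°), engaged; cmd=(14.000, 5.500, -55.000°) → follower=(1.500, -11.000, 155.000°)
step 4: Δleader=(15.000, 15.000, 20.000°), disengaged; cmd=(0,0,0) → follower holds at (1.500, -11.000, 155.000°)
step 5: Δleader=(14.000, 14.000, -44.000°), engaged; cmd=(20.000, 7.000, -87.000°) → follower=(21.500, -4.000, 68.000°)
step 6: Δleader=(-5.000, 14.000, 40.000°), engaged; cmd=(-8.500, 7.000, 81.000°) → follower=(13.000, 3.000, 149.000°)
step 7: Δleader=(3.000, -18.000, 31.000°), engaged; cmd=(3.500, -9.000, 63.000°) → follower=(16.500, -6.000, 212.000°)


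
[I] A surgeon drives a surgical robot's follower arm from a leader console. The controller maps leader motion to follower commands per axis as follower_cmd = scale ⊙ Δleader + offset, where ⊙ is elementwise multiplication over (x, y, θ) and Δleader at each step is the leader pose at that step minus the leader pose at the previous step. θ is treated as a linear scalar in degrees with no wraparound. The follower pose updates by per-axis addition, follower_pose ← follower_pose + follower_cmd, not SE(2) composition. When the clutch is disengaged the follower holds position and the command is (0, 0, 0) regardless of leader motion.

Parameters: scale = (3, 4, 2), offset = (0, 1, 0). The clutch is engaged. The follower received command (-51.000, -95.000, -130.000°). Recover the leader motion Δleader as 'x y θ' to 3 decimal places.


-17.000 -24.000 -65.000

axis x: (-51.000 − 0) / (3) = -17.000
axis y: (-95.000 − 1) / (4) = -24.000
axis θ: (-130.000 − 0) / (2) = -65.000


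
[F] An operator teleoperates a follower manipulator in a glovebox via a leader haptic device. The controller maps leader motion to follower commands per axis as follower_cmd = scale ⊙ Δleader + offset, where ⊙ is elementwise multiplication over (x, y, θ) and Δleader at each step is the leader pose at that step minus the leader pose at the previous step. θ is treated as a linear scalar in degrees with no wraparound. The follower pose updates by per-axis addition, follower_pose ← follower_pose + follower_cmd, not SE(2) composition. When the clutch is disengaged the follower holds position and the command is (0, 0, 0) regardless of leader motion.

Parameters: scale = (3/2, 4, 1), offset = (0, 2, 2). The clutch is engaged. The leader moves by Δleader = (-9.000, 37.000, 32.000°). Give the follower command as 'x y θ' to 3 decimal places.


axis x: 3/2·-9.000 + 0 = -13.500
axis y: 4·37.000 + 2 = 150.000
axis θ: 1·32.000 + 2 = 34.000

-13.500 150.000 34.000


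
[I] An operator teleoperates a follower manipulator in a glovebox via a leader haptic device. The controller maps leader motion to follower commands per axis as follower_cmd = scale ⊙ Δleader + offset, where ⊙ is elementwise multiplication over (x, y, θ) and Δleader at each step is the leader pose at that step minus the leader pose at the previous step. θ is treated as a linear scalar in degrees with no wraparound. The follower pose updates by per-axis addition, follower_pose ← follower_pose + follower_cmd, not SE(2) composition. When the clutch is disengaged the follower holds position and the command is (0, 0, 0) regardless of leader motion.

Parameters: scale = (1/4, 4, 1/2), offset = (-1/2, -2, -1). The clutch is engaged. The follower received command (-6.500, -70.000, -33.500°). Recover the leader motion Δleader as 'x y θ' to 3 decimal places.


axis x: (-6.500 − -1/2) / (1/4) = -24.000
axis y: (-70.000 − -2) / (4) = -17.000
axis θ: (-33.500 − -1) / (1/2) = -65.000

-24.000 -17.000 -65.000


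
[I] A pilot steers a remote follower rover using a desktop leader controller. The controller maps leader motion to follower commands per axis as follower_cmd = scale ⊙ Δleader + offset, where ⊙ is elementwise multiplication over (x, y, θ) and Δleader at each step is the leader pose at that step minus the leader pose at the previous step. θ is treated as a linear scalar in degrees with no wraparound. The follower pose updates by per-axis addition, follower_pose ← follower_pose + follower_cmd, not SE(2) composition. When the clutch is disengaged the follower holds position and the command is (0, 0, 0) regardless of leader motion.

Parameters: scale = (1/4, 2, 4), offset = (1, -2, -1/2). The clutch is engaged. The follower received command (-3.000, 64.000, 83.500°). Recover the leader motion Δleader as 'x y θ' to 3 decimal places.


axis x: (-3.000 − 1) / (1/4) = -16.000
axis y: (64.000 − -2) / (2) = 33.000
axis θ: (83.500 − -1/2) / (4) = 21.000

-16.000 33.000 21.000


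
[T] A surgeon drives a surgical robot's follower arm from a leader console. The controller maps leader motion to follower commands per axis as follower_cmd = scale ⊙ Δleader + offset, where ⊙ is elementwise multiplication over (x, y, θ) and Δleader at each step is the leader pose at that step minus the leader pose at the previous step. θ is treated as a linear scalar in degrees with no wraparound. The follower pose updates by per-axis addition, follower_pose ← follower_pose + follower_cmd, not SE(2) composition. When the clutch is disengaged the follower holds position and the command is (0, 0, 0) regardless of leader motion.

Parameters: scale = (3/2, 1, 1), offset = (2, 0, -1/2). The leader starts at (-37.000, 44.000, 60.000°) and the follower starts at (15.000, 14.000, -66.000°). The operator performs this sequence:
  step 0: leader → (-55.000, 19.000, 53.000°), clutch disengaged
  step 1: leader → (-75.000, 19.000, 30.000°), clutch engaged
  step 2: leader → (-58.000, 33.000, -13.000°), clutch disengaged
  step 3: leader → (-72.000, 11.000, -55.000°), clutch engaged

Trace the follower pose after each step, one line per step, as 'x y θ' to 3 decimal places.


step 0: Δleader=(-18.000, -25.000, -7.000°), disengaged; cmd=(0,0,0) → follower holds at (15.000, 14.000, -66.000°)
step 1: Δleader=(-20.000, 0.000, -23.000°), engaged; cmd=(-28.000, 0.000, -23.500°) → follower=(-13.000, 14.000, -89.500°)
step 2: Δleader=(17.000, 14.000, -43.000°), disengaged; cmd=(0,0,0) → follower holds at (-13.000, 14.000, -89.500°)
step 3: Δleader=(-14.000, -22.000, -42.000°), engaged; cmd=(-19.000, -22.000, -42.500°) → follower=(-32.000, -8.000, -132.000°)

15.000 14.000 -66.000
-13.000 14.000 -89.500
-13.000 14.000 -89.500
-32.000 -8.000 -132.000


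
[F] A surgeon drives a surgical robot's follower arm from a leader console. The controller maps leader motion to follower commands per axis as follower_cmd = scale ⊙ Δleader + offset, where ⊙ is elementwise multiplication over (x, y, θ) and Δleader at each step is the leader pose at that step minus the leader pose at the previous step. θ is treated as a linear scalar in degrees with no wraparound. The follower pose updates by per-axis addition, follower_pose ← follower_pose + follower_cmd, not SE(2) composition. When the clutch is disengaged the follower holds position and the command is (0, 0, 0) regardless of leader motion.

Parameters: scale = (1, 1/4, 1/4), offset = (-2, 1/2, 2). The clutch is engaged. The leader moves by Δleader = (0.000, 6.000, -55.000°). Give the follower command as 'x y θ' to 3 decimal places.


-2.000 2.000 -11.750

axis x: 1·0.000 + -2 = -2.000
axis y: 1/4·6.000 + 1/2 = 2.000
axis θ: 1/4·-55.000 + 2 = -11.750


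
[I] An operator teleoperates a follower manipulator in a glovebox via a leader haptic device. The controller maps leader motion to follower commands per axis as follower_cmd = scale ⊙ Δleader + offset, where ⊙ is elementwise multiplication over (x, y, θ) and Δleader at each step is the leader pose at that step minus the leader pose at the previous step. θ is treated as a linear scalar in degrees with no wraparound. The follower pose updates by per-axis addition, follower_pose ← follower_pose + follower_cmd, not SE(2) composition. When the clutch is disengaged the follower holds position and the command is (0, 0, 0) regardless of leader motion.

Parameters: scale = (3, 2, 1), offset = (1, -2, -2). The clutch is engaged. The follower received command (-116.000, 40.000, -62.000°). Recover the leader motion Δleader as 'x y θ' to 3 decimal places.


axis x: (-116.000 − 1) / (3) = -39.000
axis y: (40.000 − -2) / (2) = 21.000
axis θ: (-62.000 − -2) / (1) = -60.000

-39.000 21.000 -60.000


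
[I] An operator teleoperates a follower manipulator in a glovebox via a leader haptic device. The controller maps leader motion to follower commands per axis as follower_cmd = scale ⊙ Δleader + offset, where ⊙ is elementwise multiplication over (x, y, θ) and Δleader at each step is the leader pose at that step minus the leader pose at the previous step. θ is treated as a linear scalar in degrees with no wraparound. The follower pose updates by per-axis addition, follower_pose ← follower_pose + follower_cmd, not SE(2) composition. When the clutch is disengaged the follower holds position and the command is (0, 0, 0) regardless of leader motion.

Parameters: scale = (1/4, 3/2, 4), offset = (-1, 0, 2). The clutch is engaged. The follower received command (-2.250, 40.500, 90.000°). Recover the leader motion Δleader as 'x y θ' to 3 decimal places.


-5.000 27.000 22.000

axis x: (-2.250 − -1) / (1/4) = -5.000
axis y: (40.500 − 0) / (3/2) = 27.000
axis θ: (90.000 − 2) / (4) = 22.000


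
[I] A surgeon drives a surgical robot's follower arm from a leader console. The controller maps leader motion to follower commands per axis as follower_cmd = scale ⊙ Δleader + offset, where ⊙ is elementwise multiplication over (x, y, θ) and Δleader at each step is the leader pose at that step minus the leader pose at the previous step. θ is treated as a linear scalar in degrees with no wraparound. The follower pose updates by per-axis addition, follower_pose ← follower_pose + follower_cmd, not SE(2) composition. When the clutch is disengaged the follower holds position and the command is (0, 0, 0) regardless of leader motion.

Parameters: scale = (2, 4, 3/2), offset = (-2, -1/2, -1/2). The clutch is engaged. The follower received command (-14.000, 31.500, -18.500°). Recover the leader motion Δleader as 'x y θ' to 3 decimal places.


-6.000 8.000 -12.000

axis x: (-14.000 − -2) / (2) = -6.000
axis y: (31.500 − -1/2) / (4) = 8.000
axis θ: (-18.500 − -1/2) / (3/2) = -12.000


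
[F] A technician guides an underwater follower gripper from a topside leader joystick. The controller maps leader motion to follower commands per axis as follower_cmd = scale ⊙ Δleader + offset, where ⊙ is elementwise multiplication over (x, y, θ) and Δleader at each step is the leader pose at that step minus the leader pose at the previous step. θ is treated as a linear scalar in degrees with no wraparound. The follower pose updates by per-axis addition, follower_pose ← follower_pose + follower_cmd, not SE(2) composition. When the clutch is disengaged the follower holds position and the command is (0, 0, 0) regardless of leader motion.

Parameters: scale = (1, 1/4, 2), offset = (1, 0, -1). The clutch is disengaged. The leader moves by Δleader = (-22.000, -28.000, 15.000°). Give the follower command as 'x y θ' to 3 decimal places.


clutch disengaged → follower holds; cmd = (0, 0, 0)

0.000 0.000 0.000


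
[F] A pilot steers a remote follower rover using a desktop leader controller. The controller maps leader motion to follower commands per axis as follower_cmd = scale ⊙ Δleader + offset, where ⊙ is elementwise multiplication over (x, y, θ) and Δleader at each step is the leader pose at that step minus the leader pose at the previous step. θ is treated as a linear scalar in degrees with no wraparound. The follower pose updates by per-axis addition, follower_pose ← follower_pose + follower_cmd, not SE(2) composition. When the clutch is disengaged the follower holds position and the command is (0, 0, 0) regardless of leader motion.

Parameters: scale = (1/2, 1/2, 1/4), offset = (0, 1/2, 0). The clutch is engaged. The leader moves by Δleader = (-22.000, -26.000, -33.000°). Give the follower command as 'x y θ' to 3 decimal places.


-11.000 -12.500 -8.250

axis x: 1/2·-22.000 + 0 = -11.000
axis y: 1/2·-26.000 + 1/2 = -12.500
axis θ: 1/4·-33.000 + 0 = -8.250


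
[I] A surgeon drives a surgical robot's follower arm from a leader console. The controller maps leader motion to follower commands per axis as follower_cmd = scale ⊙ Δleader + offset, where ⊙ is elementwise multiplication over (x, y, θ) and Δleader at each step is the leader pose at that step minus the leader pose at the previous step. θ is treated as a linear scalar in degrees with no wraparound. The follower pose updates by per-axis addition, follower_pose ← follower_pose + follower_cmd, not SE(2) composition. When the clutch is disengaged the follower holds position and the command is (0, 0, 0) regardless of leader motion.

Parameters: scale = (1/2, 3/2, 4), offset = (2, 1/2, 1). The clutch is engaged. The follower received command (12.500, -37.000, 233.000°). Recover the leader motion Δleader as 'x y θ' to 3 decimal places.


axis x: (12.500 − 2) / (1/2) = 21.000
axis y: (-37.000 − 1/2) / (3/2) = -25.000
axis θ: (233.000 − 1) / (4) = 58.000

21.000 -25.000 58.000


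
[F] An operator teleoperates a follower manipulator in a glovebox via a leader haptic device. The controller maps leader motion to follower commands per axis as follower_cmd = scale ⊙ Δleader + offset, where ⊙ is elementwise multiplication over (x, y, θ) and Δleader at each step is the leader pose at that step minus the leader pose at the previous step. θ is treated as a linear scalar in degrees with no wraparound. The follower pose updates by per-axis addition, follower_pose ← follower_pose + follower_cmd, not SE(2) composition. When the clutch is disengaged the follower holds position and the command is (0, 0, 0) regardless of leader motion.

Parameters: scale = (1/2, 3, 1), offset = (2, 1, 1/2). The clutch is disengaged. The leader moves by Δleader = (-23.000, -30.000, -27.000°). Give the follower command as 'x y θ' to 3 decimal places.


clutch disengaged → follower holds; cmd = (0, 0, 0)

0.000 0.000 0.000


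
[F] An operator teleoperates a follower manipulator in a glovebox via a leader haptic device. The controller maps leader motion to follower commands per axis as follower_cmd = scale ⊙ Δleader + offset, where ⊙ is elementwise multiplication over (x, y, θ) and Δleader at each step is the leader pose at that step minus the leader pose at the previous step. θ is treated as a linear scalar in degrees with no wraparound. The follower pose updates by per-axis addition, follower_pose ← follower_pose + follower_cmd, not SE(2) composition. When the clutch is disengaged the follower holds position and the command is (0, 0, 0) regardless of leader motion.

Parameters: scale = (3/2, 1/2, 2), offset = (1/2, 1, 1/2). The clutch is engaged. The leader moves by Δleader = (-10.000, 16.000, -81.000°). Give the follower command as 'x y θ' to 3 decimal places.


-14.500 9.000 -161.500

axis x: 3/2·-10.000 + 1/2 = -14.500
axis y: 1/2·16.000 + 1 = 9.000
axis θ: 2·-81.000 + 1/2 = -161.500


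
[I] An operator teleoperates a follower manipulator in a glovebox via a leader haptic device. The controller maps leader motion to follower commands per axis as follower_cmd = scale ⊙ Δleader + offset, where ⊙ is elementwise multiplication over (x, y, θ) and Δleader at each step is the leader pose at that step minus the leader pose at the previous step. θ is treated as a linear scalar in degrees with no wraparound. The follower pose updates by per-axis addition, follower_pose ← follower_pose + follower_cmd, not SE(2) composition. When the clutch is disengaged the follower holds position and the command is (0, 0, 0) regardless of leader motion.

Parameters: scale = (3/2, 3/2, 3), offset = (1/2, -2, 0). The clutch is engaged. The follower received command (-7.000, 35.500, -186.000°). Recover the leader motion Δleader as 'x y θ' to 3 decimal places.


axis x: (-7.000 − 1/2) / (3/2) = -5.000
axis y: (35.500 − -2) / (3/2) = 25.000
axis θ: (-186.000 − 0) / (3) = -62.000

-5.000 25.000 -62.000


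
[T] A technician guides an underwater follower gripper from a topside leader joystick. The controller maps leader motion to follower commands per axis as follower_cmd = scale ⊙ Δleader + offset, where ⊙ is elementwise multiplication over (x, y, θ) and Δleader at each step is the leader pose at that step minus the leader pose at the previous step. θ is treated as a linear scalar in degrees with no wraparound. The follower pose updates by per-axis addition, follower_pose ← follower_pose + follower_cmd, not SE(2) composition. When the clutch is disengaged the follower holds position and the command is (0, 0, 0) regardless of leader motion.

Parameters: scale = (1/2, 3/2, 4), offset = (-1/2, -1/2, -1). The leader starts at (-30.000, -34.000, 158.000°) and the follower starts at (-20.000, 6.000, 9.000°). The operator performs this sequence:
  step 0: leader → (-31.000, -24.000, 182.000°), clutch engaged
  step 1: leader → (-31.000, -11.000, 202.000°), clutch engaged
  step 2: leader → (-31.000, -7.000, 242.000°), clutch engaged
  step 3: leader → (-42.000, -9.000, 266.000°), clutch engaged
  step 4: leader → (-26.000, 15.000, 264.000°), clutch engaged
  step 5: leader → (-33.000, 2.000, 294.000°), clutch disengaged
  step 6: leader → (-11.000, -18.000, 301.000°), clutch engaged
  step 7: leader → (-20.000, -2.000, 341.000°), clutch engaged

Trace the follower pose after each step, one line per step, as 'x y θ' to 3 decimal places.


step 0: Δleader=(-1.000, 10.000, 24.000°), engaged; cmd=(-1.000, 14.500, 95.000°) → follower=(-21.000, 20.500, 104.000°)
step 1: Δleader=(0.000, 13.000, 20.000°), engaged; cmd=(-0.500, 19.000, 79.000°) → follower=(-21.500, 39.500, 183.000°)
step 2: Δleader=(0.000, 4.000, 40.000°), engaged; cmd=(-0.500, 5.500, 159.000°) → follower=(-22.000, 45.000, 342.000°)
step 3: Δleader=(-11.000, -2.000, 24.000°), engaged; cmd=(-6.000, -3.500, 95.000°) → follower=(-28.000, 41.500, 437.000°)
step 4: Δleader=(16.000, 24.000, -2.000°), engaged; cmd=(7.500, 35.500, -9.000°) → follower=(-20.500, 77.000, 428.000°)
step 5: Δleader=(-7.000, -13.000, 30.000°), disengaged; cmd=(0,0,0) → follower holds at (-20.500, 77.000, 428.000°)
step 6: Δleader=(22.000, -20.000, 7.000°), engaged; cmd=(10.500, -30.500, 27.000°) → follower=(-10.000, 46.500, 455.000°)
step 7: Δleader=(-9.000, 16.000, 40.000°), engaged; cmd=(-5.000, 23.500, 159.000°) → follower=(-15.000, 70.000, 614.000°)

-21.000 20.500 104.000
-21.500 39.500 183.000
-22.000 45.000 342.000
-28.000 41.500 437.000
-20.500 77.000 428.000
-20.500 77.000 428.000
-10.000 46.500 455.000
-15.000 70.000 614.000
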